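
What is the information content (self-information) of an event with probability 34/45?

Information content I(x) = -log₂(p(x))
I = -log₂(34/45) = -log₂(0.7556)
I = 0.4044 bits


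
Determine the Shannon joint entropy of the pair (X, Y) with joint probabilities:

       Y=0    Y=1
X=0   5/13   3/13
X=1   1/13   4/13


H(X,Y) = -Σ p(x,y) log₂ p(x,y)
  p(0,0)=5/13: -0.3846 × log₂(0.3846) = 0.5302
  p(0,1)=3/13: -0.2308 × log₂(0.2308) = 0.4882
  p(1,0)=1/13: -0.0769 × log₂(0.0769) = 0.2846
  p(1,1)=4/13: -0.3077 × log₂(0.3077) = 0.5232
H(X,Y) = 1.8262 bits


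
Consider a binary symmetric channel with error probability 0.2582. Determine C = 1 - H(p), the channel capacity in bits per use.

For BSC with error probability p:
C = 1 - H(p) where H(p) is binary entropy
H(0.2582) = -0.2582 × log₂(0.2582) - 0.7418 × log₂(0.7418)
H(p) = 0.8240
C = 1 - 0.8240 = 0.1760 bits/use


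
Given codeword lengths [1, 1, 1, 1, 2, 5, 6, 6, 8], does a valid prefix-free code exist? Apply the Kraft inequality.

Kraft inequality: Σ 2^(-l_i) ≤ 1 for prefix-free code
Calculating: 2^(-1) + 2^(-1) + 2^(-1) + 2^(-1) + 2^(-2) + 2^(-5) + 2^(-6) + 2^(-6) + 2^(-8)
= 0.5 + 0.5 + 0.5 + 0.5 + 0.25 + 0.03125 + 0.015625 + 0.015625 + 0.00390625
= 2.3164
Since 2.3164 > 1, prefix-free code does not exist


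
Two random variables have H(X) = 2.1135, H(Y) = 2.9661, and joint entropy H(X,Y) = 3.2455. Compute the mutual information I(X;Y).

I(X;Y) = H(X) + H(Y) - H(X,Y)
I(X;Y) = 2.1135 + 2.9661 - 3.2455 = 1.8341 bits


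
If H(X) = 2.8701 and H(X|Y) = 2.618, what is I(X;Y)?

I(X;Y) = H(X) - H(X|Y)
I(X;Y) = 2.8701 - 2.618 = 0.2521 bits


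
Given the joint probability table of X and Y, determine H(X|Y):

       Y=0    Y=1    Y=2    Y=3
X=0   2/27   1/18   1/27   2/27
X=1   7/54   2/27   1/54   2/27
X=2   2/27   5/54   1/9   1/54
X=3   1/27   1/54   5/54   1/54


H(X|Y) = Σ_y p(y) H(X|Y=y)
  p(Y=0) = 17/54, H(X|Y=0) = 1.8727
  p(Y=1) = 13/54, H(X|Y=1) = 1.8262
  p(Y=2) = 7/27, H(X|Y=2) = 1.7274
  p(Y=3) = 5/27, H(X|Y=3) = 1.7219
H(X|Y) = 0.3148×1.8727 + 0.2407×1.8262 + 0.2593×1.7274 + 0.1852×1.7219 = 1.7959 bits


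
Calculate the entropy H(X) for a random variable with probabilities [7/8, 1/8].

H(X) = -Σ p(x) log₂ p(x)
  -7/8 × log₂(7/8) = 0.1686
  -1/8 × log₂(1/8) = 0.3750
H(X) = 0.5436 bits


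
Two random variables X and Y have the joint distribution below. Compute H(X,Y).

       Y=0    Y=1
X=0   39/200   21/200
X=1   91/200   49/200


H(X,Y) = -Σ p(x,y) log₂ p(x,y)
  p(0,0)=39/200: -0.1950 × log₂(0.1950) = 0.4599
  p(0,1)=21/200: -0.1050 × log₂(0.1050) = 0.3414
  p(1,0)=91/200: -0.4550 × log₂(0.4550) = 0.5169
  p(1,1)=49/200: -0.2450 × log₂(0.2450) = 0.4971
H(X,Y) = 1.8154 bits


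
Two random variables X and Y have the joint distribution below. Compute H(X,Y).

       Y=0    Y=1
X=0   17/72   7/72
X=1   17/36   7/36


H(X,Y) = -Σ p(x,y) log₂ p(x,y)
  p(0,0)=17/72: -0.2361 × log₂(0.2361) = 0.4917
  p(0,1)=7/72: -0.0972 × log₂(0.0972) = 0.3269
  p(1,0)=17/36: -0.4722 × log₂(0.4722) = 0.5112
  p(1,1)=7/36: -0.1944 × log₂(0.1944) = 0.4594
H(X,Y) = 1.7892 bits


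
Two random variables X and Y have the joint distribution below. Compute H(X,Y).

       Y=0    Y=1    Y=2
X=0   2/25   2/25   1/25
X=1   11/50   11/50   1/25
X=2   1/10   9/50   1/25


H(X,Y) = -Σ p(x,y) log₂ p(x,y)
  p(0,0)=2/25: -0.0800 × log₂(0.0800) = 0.2915
  p(0,1)=2/25: -0.0800 × log₂(0.0800) = 0.2915
  p(0,2)=1/25: -0.0400 × log₂(0.0400) = 0.1858
  p(1,0)=11/50: -0.2200 × log₂(0.2200) = 0.4806
  p(1,1)=11/50: -0.2200 × log₂(0.2200) = 0.4806
  p(1,2)=1/25: -0.0400 × log₂(0.0400) = 0.1858
  p(2,0)=1/10: -0.1000 × log₂(0.1000) = 0.3322
  p(2,1)=9/50: -0.1800 × log₂(0.1800) = 0.4453
  p(2,2)=1/25: -0.0400 × log₂(0.0400) = 0.1858
H(X,Y) = 2.8789 bits


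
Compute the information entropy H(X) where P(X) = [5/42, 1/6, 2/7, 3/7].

H(X) = -Σ p(x) log₂ p(x)
  -5/42 × log₂(5/42) = 0.3655
  -1/6 × log₂(1/6) = 0.4308
  -2/7 × log₂(2/7) = 0.5164
  -3/7 × log₂(3/7) = 0.5239
H(X) = 1.8366 bits


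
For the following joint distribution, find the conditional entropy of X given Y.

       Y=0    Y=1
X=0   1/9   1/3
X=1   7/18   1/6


H(X|Y) = Σ_y p(y) H(X|Y=y)
  p(Y=0) = 1/2, H(X|Y=0) = 0.7642
  p(Y=1) = 1/2, H(X|Y=1) = 0.9183
H(X|Y) = 0.5000×0.7642 + 0.5000×0.9183 = 0.8413 bits


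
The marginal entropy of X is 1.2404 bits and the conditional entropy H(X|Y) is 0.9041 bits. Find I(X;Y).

I(X;Y) = H(X) - H(X|Y)
I(X;Y) = 1.2404 - 0.9041 = 0.3363 bits


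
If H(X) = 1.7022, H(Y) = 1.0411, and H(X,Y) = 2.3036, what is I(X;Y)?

I(X;Y) = H(X) + H(Y) - H(X,Y)
I(X;Y) = 1.7022 + 1.0411 - 2.3036 = 0.4397 bits


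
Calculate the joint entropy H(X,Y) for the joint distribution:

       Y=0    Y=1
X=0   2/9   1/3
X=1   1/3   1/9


H(X,Y) = -Σ p(x,y) log₂ p(x,y)
  p(0,0)=2/9: -0.2222 × log₂(0.2222) = 0.4822
  p(0,1)=1/3: -0.3333 × log₂(0.3333) = 0.5283
  p(1,0)=1/3: -0.3333 × log₂(0.3333) = 0.5283
  p(1,1)=1/9: -0.1111 × log₂(0.1111) = 0.3522
H(X,Y) = 1.8911 bits


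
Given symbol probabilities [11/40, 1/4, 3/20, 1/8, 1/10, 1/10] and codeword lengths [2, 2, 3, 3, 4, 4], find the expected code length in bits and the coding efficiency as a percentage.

Average length L = Σ p_i × l_i = 2.6750 bits
Entropy H = 2.4621 bits
Efficiency η = H/L × 100% = 92.04%


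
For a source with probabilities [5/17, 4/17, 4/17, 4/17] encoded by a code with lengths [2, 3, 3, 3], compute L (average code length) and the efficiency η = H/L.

Average length L = Σ p_i × l_i = 2.7059 bits
Entropy H = 1.9928 bits
Efficiency η = H/L × 100% = 73.65%


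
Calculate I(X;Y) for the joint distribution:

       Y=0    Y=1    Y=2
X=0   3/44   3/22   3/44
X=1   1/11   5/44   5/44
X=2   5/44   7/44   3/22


H(X) = 1.5644, H(Y) = 1.5644, H(X,Y) = 3.1183
I(X;Y) = H(X) + H(Y) - H(X,Y) = 0.0105 bits


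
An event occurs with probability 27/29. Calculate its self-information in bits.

Information content I(x) = -log₂(p(x))
I = -log₂(27/29) = -log₂(0.9310)
I = 0.1031 bits


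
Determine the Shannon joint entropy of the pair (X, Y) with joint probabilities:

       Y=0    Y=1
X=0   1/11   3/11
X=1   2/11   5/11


H(X,Y) = -Σ p(x,y) log₂ p(x,y)
  p(0,0)=1/11: -0.0909 × log₂(0.0909) = 0.3145
  p(0,1)=3/11: -0.2727 × log₂(0.2727) = 0.5112
  p(1,0)=2/11: -0.1818 × log₂(0.1818) = 0.4472
  p(1,1)=5/11: -0.4545 × log₂(0.4545) = 0.5170
H(X,Y) = 1.7899 bits


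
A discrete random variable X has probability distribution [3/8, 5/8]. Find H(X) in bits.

H(X) = -Σ p(x) log₂ p(x)
  -3/8 × log₂(3/8) = 0.5306
  -5/8 × log₂(5/8) = 0.4238
H(X) = 0.9544 bits


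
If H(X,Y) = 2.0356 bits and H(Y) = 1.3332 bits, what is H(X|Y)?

Chain rule: H(X,Y) = H(X|Y) + H(Y)
H(X|Y) = H(X,Y) - H(Y) = 2.0356 - 1.3332 = 0.7024 bits


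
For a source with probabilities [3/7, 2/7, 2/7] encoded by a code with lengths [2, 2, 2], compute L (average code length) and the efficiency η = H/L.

Average length L = Σ p_i × l_i = 2.0000 bits
Entropy H = 1.5567 bits
Efficiency η = H/L × 100% = 77.83%


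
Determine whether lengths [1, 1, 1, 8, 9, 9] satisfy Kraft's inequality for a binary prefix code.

Kraft inequality: Σ 2^(-l_i) ≤ 1 for prefix-free code
Calculating: 2^(-1) + 2^(-1) + 2^(-1) + 2^(-8) + 2^(-9) + 2^(-9)
= 0.5 + 0.5 + 0.5 + 0.00390625 + 0.001953125 + 0.001953125
= 1.5078
Since 1.5078 > 1, prefix-free code does not exist


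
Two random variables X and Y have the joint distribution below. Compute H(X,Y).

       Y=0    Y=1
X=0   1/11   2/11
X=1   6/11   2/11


H(X,Y) = -Σ p(x,y) log₂ p(x,y)
  p(0,0)=1/11: -0.0909 × log₂(0.0909) = 0.3145
  p(0,1)=2/11: -0.1818 × log₂(0.1818) = 0.4472
  p(1,0)=6/11: -0.5455 × log₂(0.5455) = 0.4770
  p(1,1)=2/11: -0.1818 × log₂(0.1818) = 0.4472
H(X,Y) = 1.6858 bits


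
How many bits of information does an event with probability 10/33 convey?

Information content I(x) = -log₂(p(x))
I = -log₂(10/33) = -log₂(0.3030)
I = 1.7225 bits


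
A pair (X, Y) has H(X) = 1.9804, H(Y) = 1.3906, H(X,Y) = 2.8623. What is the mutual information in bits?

I(X;Y) = H(X) + H(Y) - H(X,Y)
I(X;Y) = 1.9804 + 1.3906 - 2.8623 = 0.5087 bits


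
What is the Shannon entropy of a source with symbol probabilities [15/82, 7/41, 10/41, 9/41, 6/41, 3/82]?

H(X) = -Σ p(x) log₂ p(x)
  -15/82 × log₂(15/82) = 0.4483
  -7/41 × log₂(7/41) = 0.4354
  -10/41 × log₂(10/41) = 0.4965
  -9/41 × log₂(9/41) = 0.4802
  -6/41 × log₂(6/41) = 0.4057
  -3/82 × log₂(3/82) = 0.1746
H(X) = 2.4407 bits


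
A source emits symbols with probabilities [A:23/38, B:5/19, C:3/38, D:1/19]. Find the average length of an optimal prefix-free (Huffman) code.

Huffman tree construction:
Combine smallest probabilities repeatedly
Resulting codes:
  A: 1 (length 1)
  B: 01 (length 2)
  C: 001 (length 3)
  D: 000 (length 3)
Average length = Σ p(s) × length(s) = 1.5263 bits


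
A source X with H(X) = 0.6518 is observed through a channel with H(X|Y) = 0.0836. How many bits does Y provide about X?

I(X;Y) = H(X) - H(X|Y)
I(X;Y) = 0.6518 - 0.0836 = 0.5682 bits


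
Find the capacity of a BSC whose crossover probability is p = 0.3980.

For BSC with error probability p:
C = 1 - H(p) where H(p) is binary entropy
H(0.3980) = -0.3980 × log₂(0.3980) - 0.6020 × log₂(0.6020)
H(p) = 0.9698
C = 1 - 0.9698 = 0.0302 bits/use


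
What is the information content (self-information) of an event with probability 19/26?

Information content I(x) = -log₂(p(x))
I = -log₂(19/26) = -log₂(0.7308)
I = 0.4525 bits


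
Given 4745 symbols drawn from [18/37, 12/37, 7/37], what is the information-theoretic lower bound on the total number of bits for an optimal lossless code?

Entropy H = 1.4870 bits/symbol
Minimum bits = H × n = 1.4870 × 4745
= 7055.95 bits


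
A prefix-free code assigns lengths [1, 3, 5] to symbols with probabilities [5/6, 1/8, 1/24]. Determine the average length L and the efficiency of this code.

Average length L = Σ p_i × l_i = 1.4167 bits
Entropy H = 0.7852 bits
Efficiency η = H/L × 100% = 55.43%


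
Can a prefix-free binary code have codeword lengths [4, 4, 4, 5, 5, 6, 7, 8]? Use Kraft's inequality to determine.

Kraft inequality: Σ 2^(-l_i) ≤ 1 for prefix-free code
Calculating: 2^(-4) + 2^(-4) + 2^(-4) + 2^(-5) + 2^(-5) + 2^(-6) + 2^(-7) + 2^(-8)
= 0.0625 + 0.0625 + 0.0625 + 0.03125 + 0.03125 + 0.015625 + 0.0078125 + 0.00390625
= 0.2773
Since 0.2773 ≤ 1, prefix-free code exists


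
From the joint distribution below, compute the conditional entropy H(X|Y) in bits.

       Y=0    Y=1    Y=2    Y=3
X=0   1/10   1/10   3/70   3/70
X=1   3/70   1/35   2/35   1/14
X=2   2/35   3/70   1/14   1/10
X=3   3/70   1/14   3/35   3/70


H(X|Y) = Σ_y p(y) H(X|Y=y)
  p(Y=0) = 17/70, H(X|Y=0) = 1.9015
  p(Y=1) = 17/70, H(X|Y=1) = 1.8512
  p(Y=2) = 9/35, H(X|Y=2) = 1.9547
  p(Y=3) = 9/35, H(X|Y=3) = 1.9049
H(X|Y) = 0.2429×1.9015 + 0.2429×1.8512 + 0.2571×1.9547 + 0.2571×1.9049 = 1.9038 bits


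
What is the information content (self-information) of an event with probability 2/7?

Information content I(x) = -log₂(p(x))
I = -log₂(2/7) = -log₂(0.2857)
I = 1.8074 bits


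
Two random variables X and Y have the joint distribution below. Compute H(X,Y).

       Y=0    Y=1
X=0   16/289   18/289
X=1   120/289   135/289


H(X,Y) = -Σ p(x,y) log₂ p(x,y)
  p(0,0)=16/289: -0.0554 × log₂(0.0554) = 0.2311
  p(0,1)=18/289: -0.0623 × log₂(0.0623) = 0.2494
  p(1,0)=120/289: -0.4152 × log₂(0.4152) = 0.5265
  p(1,1)=135/289: -0.4671 × log₂(0.4671) = 0.5130
H(X,Y) = 1.5201 bits


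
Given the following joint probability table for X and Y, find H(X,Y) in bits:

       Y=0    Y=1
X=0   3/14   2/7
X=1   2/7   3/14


H(X,Y) = -Σ p(x,y) log₂ p(x,y)
  p(0,0)=3/14: -0.2143 × log₂(0.2143) = 0.4762
  p(0,1)=2/7: -0.2857 × log₂(0.2857) = 0.5164
  p(1,0)=2/7: -0.2857 × log₂(0.2857) = 0.5164
  p(1,1)=3/14: -0.2143 × log₂(0.2143) = 0.4762
H(X,Y) = 1.9852 bits


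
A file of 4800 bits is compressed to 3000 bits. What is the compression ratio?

Compression ratio = Original / Compressed
= 4800 / 3000 = 1.60:1


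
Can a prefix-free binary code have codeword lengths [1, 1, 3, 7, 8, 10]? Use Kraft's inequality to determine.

Kraft inequality: Σ 2^(-l_i) ≤ 1 for prefix-free code
Calculating: 2^(-1) + 2^(-1) + 2^(-3) + 2^(-7) + 2^(-8) + 2^(-10)
= 0.5 + 0.5 + 0.125 + 0.0078125 + 0.00390625 + 0.0009765625
= 1.1377
Since 1.1377 > 1, prefix-free code does not exist


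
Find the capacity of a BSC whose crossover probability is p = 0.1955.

For BSC with error probability p:
C = 1 - H(p) where H(p) is binary entropy
H(0.1955) = -0.1955 × log₂(0.1955) - 0.8045 × log₂(0.8045)
H(p) = 0.7128
C = 1 - 0.7128 = 0.2872 bits/use


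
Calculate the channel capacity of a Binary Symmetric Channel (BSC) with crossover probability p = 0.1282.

For BSC with error probability p:
C = 1 - H(p) where H(p) is binary entropy
H(0.1282) = -0.1282 × log₂(0.1282) - 0.8718 × log₂(0.8718)
H(p) = 0.5525
C = 1 - 0.5525 = 0.4475 bits/use


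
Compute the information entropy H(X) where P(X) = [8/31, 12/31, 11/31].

H(X) = -Σ p(x) log₂ p(x)
  -8/31 × log₂(8/31) = 0.5043
  -12/31 × log₂(12/31) = 0.5300
  -11/31 × log₂(11/31) = 0.5304
H(X) = 1.5647 bits


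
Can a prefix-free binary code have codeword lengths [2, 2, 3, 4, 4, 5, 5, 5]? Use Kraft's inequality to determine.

Kraft inequality: Σ 2^(-l_i) ≤ 1 for prefix-free code
Calculating: 2^(-2) + 2^(-2) + 2^(-3) + 2^(-4) + 2^(-4) + 2^(-5) + 2^(-5) + 2^(-5)
= 0.25 + 0.25 + 0.125 + 0.0625 + 0.0625 + 0.03125 + 0.03125 + 0.03125
= 0.8438
Since 0.8438 ≤ 1, prefix-free code exists


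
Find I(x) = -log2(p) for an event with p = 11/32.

Information content I(x) = -log₂(p(x))
I = -log₂(11/32) = -log₂(0.3438)
I = 1.5406 bits


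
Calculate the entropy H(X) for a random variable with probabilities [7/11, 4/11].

H(X) = -Σ p(x) log₂ p(x)
  -7/11 × log₂(7/11) = 0.4150
  -4/11 × log₂(4/11) = 0.5307
H(X) = 0.9457 bits


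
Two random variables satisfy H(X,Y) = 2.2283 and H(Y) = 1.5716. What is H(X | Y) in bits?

Chain rule: H(X,Y) = H(X|Y) + H(Y)
H(X|Y) = H(X,Y) - H(Y) = 2.2283 - 1.5716 = 0.6567 bits


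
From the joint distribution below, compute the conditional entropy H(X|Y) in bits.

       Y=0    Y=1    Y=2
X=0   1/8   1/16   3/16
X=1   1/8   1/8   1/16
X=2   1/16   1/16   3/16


H(X|Y) = Σ_y p(y) H(X|Y=y)
  p(Y=0) = 5/16, H(X|Y=0) = 1.5219
  p(Y=1) = 1/4, H(X|Y=1) = 1.5000
  p(Y=2) = 7/16, H(X|Y=2) = 1.4488
H(X|Y) = 0.3125×1.5219 + 0.2500×1.5000 + 0.4375×1.4488 = 1.4845 bits


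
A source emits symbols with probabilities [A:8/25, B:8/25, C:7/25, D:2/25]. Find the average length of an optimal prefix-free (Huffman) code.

Huffman tree construction:
Combine smallest probabilities repeatedly
Resulting codes:
  A: 10 (length 2)
  B: 11 (length 2)
  C: 01 (length 2)
  D: 00 (length 2)
Average length = Σ p(s) × length(s) = 2.0000 bits


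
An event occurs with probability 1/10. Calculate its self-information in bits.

Information content I(x) = -log₂(p(x))
I = -log₂(1/10) = -log₂(0.1000)
I = 3.3219 bits


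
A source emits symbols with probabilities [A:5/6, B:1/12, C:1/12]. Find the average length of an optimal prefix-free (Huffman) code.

Huffman tree construction:
Combine smallest probabilities repeatedly
Resulting codes:
  A: 1 (length 1)
  B: 00 (length 2)
  C: 01 (length 2)
Average length = Σ p(s) × length(s) = 1.1667 bits


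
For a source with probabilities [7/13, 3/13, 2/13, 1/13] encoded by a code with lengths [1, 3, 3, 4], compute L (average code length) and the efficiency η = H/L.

Average length L = Σ p_i × l_i = 2.0000 bits
Entropy H = 1.6692 bits
Efficiency η = H/L × 100% = 83.46%


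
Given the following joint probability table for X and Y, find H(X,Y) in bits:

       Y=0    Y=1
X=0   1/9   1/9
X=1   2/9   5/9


H(X,Y) = -Σ p(x,y) log₂ p(x,y)
  p(0,0)=1/9: -0.1111 × log₂(0.1111) = 0.3522
  p(0,1)=1/9: -0.1111 × log₂(0.1111) = 0.3522
  p(1,0)=2/9: -0.2222 × log₂(0.2222) = 0.4822
  p(1,1)=5/9: -0.5556 × log₂(0.5556) = 0.4711
H(X,Y) = 1.6577 bits


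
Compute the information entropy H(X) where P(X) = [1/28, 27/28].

H(X) = -Σ p(x) log₂ p(x)
  -1/28 × log₂(1/28) = 0.1717
  -27/28 × log₂(27/28) = 0.0506
H(X) = 0.2223 bits


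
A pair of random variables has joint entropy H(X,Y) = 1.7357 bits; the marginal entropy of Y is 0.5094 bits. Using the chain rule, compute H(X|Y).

Chain rule: H(X,Y) = H(X|Y) + H(Y)
H(X|Y) = H(X,Y) - H(Y) = 1.7357 - 0.5094 = 1.2263 bits


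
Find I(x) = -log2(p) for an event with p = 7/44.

Information content I(x) = -log₂(p(x))
I = -log₂(7/44) = -log₂(0.1591)
I = 2.6521 bits


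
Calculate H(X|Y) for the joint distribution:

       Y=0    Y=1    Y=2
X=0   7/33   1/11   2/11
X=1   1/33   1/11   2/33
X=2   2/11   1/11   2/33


H(X|Y) = Σ_y p(y) H(X|Y=y)
  p(Y=0) = 14/33, H(X|Y=0) = 1.2958
  p(Y=1) = 3/11, H(X|Y=1) = 1.5850
  p(Y=2) = 10/33, H(X|Y=2) = 1.3710
H(X|Y) = 0.4242×1.2958 + 0.2727×1.5850 + 0.3030×1.3710 = 1.3975 bits


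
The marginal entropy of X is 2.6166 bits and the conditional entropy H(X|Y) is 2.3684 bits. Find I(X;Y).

I(X;Y) = H(X) - H(X|Y)
I(X;Y) = 2.6166 - 2.3684 = 0.2482 bits


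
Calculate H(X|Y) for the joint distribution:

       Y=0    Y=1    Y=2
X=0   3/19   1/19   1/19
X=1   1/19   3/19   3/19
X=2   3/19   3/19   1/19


H(X|Y) = Σ_y p(y) H(X|Y=y)
  p(Y=0) = 7/19, H(X|Y=0) = 1.4488
  p(Y=1) = 7/19, H(X|Y=1) = 1.4488
  p(Y=2) = 5/19, H(X|Y=2) = 1.3710
H(X|Y) = 0.3684×1.4488 + 0.3684×1.4488 + 0.2632×1.3710 = 1.4283 bits


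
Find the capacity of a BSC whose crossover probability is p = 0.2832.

For BSC with error probability p:
C = 1 - H(p) where H(p) is binary entropy
H(0.2832) = -0.2832 × log₂(0.2832) - 0.7168 × log₂(0.7168)
H(p) = 0.8598
C = 1 - 0.8598 = 0.1402 bits/use


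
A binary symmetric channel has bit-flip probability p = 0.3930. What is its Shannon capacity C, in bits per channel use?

For BSC with error probability p:
C = 1 - H(p) where H(p) is binary entropy
H(0.3930) = -0.3930 × log₂(0.3930) - 0.6070 × log₂(0.6070)
H(p) = 0.9667
C = 1 - 0.9667 = 0.0333 bits/use


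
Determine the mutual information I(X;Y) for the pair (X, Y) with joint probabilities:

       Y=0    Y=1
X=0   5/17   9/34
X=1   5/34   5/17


H(X) = 0.9900, H(Y) = 0.9900, H(X,Y) = 1.9528
I(X;Y) = H(X) + H(Y) - H(X,Y) = 0.0272 bits


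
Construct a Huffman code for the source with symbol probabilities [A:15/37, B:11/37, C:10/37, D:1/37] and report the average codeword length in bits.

Huffman tree construction:
Combine smallest probabilities repeatedly
Resulting codes:
  A: 0 (length 1)
  B: 10 (length 2)
  C: 111 (length 3)
  D: 110 (length 3)
Average length = Σ p(s) × length(s) = 1.8919 bits


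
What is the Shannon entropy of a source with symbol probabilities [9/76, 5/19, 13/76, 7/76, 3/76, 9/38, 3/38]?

H(X) = -Σ p(x) log₂ p(x)
  -9/76 × log₂(9/76) = 0.3645
  -5/19 × log₂(5/19) = 0.5068
  -13/76 × log₂(13/76) = 0.4358
  -7/76 × log₂(7/76) = 0.3169
  -3/76 × log₂(3/76) = 0.1841
  -9/38 × log₂(9/38) = 0.4922
  -3/38 × log₂(3/38) = 0.2892
H(X) = 2.5894 bits


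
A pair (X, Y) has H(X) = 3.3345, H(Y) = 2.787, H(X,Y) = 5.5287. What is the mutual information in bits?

I(X;Y) = H(X) + H(Y) - H(X,Y)
I(X;Y) = 3.3345 + 2.787 - 5.5287 = 0.5928 bits


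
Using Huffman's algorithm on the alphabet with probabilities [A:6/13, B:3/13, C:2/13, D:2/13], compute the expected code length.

Huffman tree construction:
Combine smallest probabilities repeatedly
Resulting codes:
  A: 0 (length 1)
  B: 10 (length 2)
  C: 110 (length 3)
  D: 111 (length 3)
Average length = Σ p(s) × length(s) = 1.8462 bits


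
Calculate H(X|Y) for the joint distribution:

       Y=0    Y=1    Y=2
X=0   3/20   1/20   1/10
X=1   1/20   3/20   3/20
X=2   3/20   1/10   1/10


H(X|Y) = Σ_y p(y) H(X|Y=y)
  p(Y=0) = 7/20, H(X|Y=0) = 1.4488
  p(Y=1) = 3/10, H(X|Y=1) = 1.4591
  p(Y=2) = 7/20, H(X|Y=2) = 1.5567
H(X|Y) = 0.3500×1.4488 + 0.3000×1.4591 + 0.3500×1.5567 = 1.4897 bits


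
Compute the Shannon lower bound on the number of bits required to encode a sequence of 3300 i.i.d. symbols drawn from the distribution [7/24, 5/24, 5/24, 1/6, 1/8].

Entropy H = 2.2672 bits/symbol
Minimum bits = H × n = 2.2672 × 3300
= 7481.85 bits


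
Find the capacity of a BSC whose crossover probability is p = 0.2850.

For BSC with error probability p:
C = 1 - H(p) where H(p) is binary entropy
H(0.2850) = -0.2850 × log₂(0.2850) - 0.7150 × log₂(0.7150)
H(p) = 0.8622
C = 1 - 0.8622 = 0.1378 bits/use


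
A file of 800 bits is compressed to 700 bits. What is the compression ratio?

Compression ratio = Original / Compressed
= 800 / 700 = 1.14:1


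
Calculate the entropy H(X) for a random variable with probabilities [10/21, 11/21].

H(X) = -Σ p(x) log₂ p(x)
  -10/21 × log₂(10/21) = 0.5097
  -11/21 × log₂(11/21) = 0.4887
H(X) = 0.9984 bits


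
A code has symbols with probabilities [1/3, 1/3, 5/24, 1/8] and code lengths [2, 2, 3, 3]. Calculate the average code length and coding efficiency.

Average length L = Σ p_i × l_i = 2.3333 bits
Entropy H = 1.9031 bits
Efficiency η = H/L × 100% = 81.56%


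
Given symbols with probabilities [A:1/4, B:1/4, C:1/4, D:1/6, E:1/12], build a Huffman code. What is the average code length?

Huffman tree construction:
Combine smallest probabilities repeatedly
Resulting codes:
  A: 00 (length 2)
  B: 01 (length 2)
  C: 10 (length 2)
  D: 111 (length 3)
  E: 110 (length 3)
Average length = Σ p(s) × length(s) = 2.2500 bits


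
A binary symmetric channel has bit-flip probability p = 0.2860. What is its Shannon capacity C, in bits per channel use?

For BSC with error probability p:
C = 1 - H(p) where H(p) is binary entropy
H(0.2860) = -0.2860 × log₂(0.2860) - 0.7140 × log₂(0.7140)
H(p) = 0.8635
C = 1 - 0.8635 = 0.1365 bits/use


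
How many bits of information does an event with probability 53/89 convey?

Information content I(x) = -log₂(p(x))
I = -log₂(53/89) = -log₂(0.5955)
I = 0.7478 bits


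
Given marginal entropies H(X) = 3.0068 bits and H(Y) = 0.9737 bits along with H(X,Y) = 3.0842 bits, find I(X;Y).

I(X;Y) = H(X) + H(Y) - H(X,Y)
I(X;Y) = 3.0068 + 0.9737 - 3.0842 = 0.8963 bits


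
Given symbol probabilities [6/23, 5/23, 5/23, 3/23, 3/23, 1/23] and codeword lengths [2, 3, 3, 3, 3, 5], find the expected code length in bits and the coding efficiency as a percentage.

Average length L = Σ p_i × l_i = 2.8261 bits
Entropy H = 2.4262 bits
Efficiency η = H/L × 100% = 85.85%


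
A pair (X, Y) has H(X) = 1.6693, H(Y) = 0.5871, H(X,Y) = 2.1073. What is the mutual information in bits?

I(X;Y) = H(X) + H(Y) - H(X,Y)
I(X;Y) = 1.6693 + 0.5871 - 2.1073 = 0.1491 bits


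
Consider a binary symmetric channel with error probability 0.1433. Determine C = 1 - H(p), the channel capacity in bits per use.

For BSC with error probability p:
C = 1 - H(p) where H(p) is binary entropy
H(0.1433) = -0.1433 × log₂(0.1433) - 0.8567 × log₂(0.8567)
H(p) = 0.5928
C = 1 - 0.5928 = 0.4072 bits/use


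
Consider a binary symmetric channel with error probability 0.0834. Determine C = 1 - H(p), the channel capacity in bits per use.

For BSC with error probability p:
C = 1 - H(p) where H(p) is binary entropy
H(0.0834) = -0.0834 × log₂(0.0834) - 0.9166 × log₂(0.9166)
H(p) = 0.4140
C = 1 - 0.4140 = 0.5860 bits/use


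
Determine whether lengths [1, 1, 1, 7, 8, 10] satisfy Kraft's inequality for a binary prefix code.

Kraft inequality: Σ 2^(-l_i) ≤ 1 for prefix-free code
Calculating: 2^(-1) + 2^(-1) + 2^(-1) + 2^(-7) + 2^(-8) + 2^(-10)
= 0.5 + 0.5 + 0.5 + 0.0078125 + 0.00390625 + 0.0009765625
= 1.5127
Since 1.5127 > 1, prefix-free code does not exist


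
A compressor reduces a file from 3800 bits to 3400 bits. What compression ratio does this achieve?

Compression ratio = Original / Compressed
= 3800 / 3400 = 1.12:1


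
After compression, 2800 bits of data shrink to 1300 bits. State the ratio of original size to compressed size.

Compression ratio = Original / Compressed
= 2800 / 1300 = 2.15:1


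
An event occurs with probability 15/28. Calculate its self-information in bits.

Information content I(x) = -log₂(p(x))
I = -log₂(15/28) = -log₂(0.5357)
I = 0.9005 bits


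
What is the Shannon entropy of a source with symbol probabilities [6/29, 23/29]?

H(X) = -Σ p(x) log₂ p(x)
  -6/29 × log₂(6/29) = 0.4703
  -23/29 × log₂(23/29) = 0.2652
H(X) = 0.7355 bits


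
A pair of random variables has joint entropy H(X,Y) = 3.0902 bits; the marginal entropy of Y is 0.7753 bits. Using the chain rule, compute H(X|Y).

Chain rule: H(X,Y) = H(X|Y) + H(Y)
H(X|Y) = H(X,Y) - H(Y) = 3.0902 - 0.7753 = 2.3149 bits


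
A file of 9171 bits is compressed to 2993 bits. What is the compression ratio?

Compression ratio = Original / Compressed
= 9171 / 2993 = 3.06:1


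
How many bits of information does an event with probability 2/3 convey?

Information content I(x) = -log₂(p(x))
I = -log₂(2/3) = -log₂(0.6667)
I = 0.5850 bits


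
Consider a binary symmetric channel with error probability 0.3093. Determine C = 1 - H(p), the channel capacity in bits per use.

For BSC with error probability p:
C = 1 - H(p) where H(p) is binary entropy
H(0.3093) = -0.3093 × log₂(0.3093) - 0.6907 × log₂(0.6907)
H(p) = 0.8924
C = 1 - 0.8924 = 0.1076 bits/use


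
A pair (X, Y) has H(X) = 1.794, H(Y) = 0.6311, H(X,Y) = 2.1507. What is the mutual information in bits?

I(X;Y) = H(X) + H(Y) - H(X,Y)
I(X;Y) = 1.794 + 0.6311 - 2.1507 = 0.2744 bits


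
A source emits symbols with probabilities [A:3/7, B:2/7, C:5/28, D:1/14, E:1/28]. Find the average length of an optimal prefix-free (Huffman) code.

Huffman tree construction:
Combine smallest probabilities repeatedly
Resulting codes:
  A: 0 (length 1)
  B: 10 (length 2)
  C: 111 (length 3)
  D: 1101 (length 4)
  E: 1100 (length 4)
Average length = Σ p(s) × length(s) = 1.9643 bits


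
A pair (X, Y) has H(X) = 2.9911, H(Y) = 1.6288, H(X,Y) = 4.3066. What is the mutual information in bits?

I(X;Y) = H(X) + H(Y) - H(X,Y)
I(X;Y) = 2.9911 + 1.6288 - 4.3066 = 0.3133 bits


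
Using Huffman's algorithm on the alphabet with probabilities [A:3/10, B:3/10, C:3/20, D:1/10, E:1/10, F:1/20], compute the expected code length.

Huffman tree construction:
Combine smallest probabilities repeatedly
Resulting codes:
  A: 10 (length 2)
  B: 11 (length 2)
  C: 011 (length 3)
  D: 001 (length 3)
  E: 010 (length 3)
  F: 000 (length 3)
Average length = Σ p(s) × length(s) = 2.4000 bits


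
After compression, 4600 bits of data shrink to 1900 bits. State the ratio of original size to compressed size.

Compression ratio = Original / Compressed
= 4600 / 1900 = 2.42:1


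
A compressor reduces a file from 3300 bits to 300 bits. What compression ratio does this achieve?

Compression ratio = Original / Compressed
= 3300 / 300 = 11.00:1


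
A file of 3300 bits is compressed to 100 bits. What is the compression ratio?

Compression ratio = Original / Compressed
= 3300 / 100 = 33.00:1


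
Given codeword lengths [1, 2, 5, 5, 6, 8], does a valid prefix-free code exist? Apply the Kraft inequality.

Kraft inequality: Σ 2^(-l_i) ≤ 1 for prefix-free code
Calculating: 2^(-1) + 2^(-2) + 2^(-5) + 2^(-5) + 2^(-6) + 2^(-8)
= 0.5 + 0.25 + 0.03125 + 0.03125 + 0.015625 + 0.00390625
= 0.8320
Since 0.8320 ≤ 1, prefix-free code exists


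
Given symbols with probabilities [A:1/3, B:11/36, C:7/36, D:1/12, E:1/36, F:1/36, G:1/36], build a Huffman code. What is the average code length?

Huffman tree construction:
Combine smallest probabilities repeatedly
Resulting codes:
  A: 11 (length 2)
  B: 10 (length 2)
  C: 01 (length 2)
  D: 000 (length 3)
  E: 00110 (length 5)
  F: 00111 (length 5)
  G: 0010 (length 4)
Average length = Σ p(s) × length(s) = 2.3056 bits


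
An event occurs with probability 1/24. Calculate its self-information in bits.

Information content I(x) = -log₂(p(x))
I = -log₂(1/24) = -log₂(0.0417)
I = 4.5850 bits


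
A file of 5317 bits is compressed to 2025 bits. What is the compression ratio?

Compression ratio = Original / Compressed
= 5317 / 2025 = 2.63:1


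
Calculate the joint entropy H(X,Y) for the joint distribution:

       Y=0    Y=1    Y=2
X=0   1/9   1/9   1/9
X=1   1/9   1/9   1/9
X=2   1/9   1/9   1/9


H(X,Y) = -Σ p(x,y) log₂ p(x,y)
  p(0,0)=1/9: -0.1111 × log₂(0.1111) = 0.3522
  p(0,1)=1/9: -0.1111 × log₂(0.1111) = 0.3522
  p(0,2)=1/9: -0.1111 × log₂(0.1111) = 0.3522
  p(1,0)=1/9: -0.1111 × log₂(0.1111) = 0.3522
  p(1,1)=1/9: -0.1111 × log₂(0.1111) = 0.3522
  p(1,2)=1/9: -0.1111 × log₂(0.1111) = 0.3522
  p(2,0)=1/9: -0.1111 × log₂(0.1111) = 0.3522
  p(2,1)=1/9: -0.1111 × log₂(0.1111) = 0.3522
  p(2,2)=1/9: -0.1111 × log₂(0.1111) = 0.3522
H(X,Y) = 3.1699 bits


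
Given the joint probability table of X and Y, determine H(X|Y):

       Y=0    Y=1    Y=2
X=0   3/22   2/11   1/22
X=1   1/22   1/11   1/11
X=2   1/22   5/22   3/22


H(X|Y) = Σ_y p(y) H(X|Y=y)
  p(Y=0) = 5/22, H(X|Y=0) = 1.3710
  p(Y=1) = 1/2, H(X|Y=1) = 1.4949
  p(Y=2) = 3/11, H(X|Y=2) = 1.4591
H(X|Y) = 0.2273×1.3710 + 0.5000×1.4949 + 0.2727×1.4591 = 1.4570 bits


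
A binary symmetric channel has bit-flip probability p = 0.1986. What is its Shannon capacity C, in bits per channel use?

For BSC with error probability p:
C = 1 - H(p) where H(p) is binary entropy
H(0.1986) = -0.1986 × log₂(0.1986) - 0.8014 × log₂(0.8014)
H(p) = 0.7191
C = 1 - 0.7191 = 0.2809 bits/use


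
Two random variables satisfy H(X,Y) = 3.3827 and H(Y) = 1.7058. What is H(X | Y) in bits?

Chain rule: H(X,Y) = H(X|Y) + H(Y)
H(X|Y) = H(X,Y) - H(Y) = 3.3827 - 1.7058 = 1.6769 bits


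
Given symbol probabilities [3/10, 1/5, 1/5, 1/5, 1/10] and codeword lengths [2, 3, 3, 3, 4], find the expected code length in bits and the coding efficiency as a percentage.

Average length L = Σ p_i × l_i = 2.8000 bits
Entropy H = 2.2464 bits
Efficiency η = H/L × 100% = 80.23%


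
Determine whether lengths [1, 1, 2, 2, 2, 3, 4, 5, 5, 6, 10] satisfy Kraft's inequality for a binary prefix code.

Kraft inequality: Σ 2^(-l_i) ≤ 1 for prefix-free code
Calculating: 2^(-1) + 2^(-1) + 2^(-2) + 2^(-2) + 2^(-2) + 2^(-3) + 2^(-4) + 2^(-5) + 2^(-5) + 2^(-6) + 2^(-10)
= 0.5 + 0.5 + 0.25 + 0.25 + 0.25 + 0.125 + 0.0625 + 0.03125 + 0.03125 + 0.015625 + 0.0009765625
= 2.0166
Since 2.0166 > 1, prefix-free code does not exist


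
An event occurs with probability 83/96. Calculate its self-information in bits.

Information content I(x) = -log₂(p(x))
I = -log₂(83/96) = -log₂(0.8646)
I = 0.2099 bits


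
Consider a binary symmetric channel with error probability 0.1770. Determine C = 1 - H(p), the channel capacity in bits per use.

For BSC with error probability p:
C = 1 - H(p) where H(p) is binary entropy
H(0.1770) = -0.1770 × log₂(0.1770) - 0.8230 × log₂(0.8230)
H(p) = 0.6735
C = 1 - 0.6735 = 0.3265 bits/use


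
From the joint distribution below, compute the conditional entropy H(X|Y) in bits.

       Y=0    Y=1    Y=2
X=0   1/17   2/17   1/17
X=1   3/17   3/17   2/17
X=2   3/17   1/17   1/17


H(X|Y) = Σ_y p(y) H(X|Y=y)
  p(Y=0) = 7/17, H(X|Y=0) = 1.4488
  p(Y=1) = 6/17, H(X|Y=1) = 1.4591
  p(Y=2) = 4/17, H(X|Y=2) = 1.5000
H(X|Y) = 0.4118×1.4488 + 0.3529×1.4591 + 0.2353×1.5000 = 1.4645 bits


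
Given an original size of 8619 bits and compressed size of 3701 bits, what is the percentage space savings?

Space savings = (1 - Compressed/Original) × 100%
= (1 - 3701/8619) × 100%
= 57.06%


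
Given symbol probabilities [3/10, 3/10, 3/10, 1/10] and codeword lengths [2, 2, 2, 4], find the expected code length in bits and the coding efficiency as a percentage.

Average length L = Σ p_i × l_i = 2.2000 bits
Entropy H = 1.8955 bits
Efficiency η = H/L × 100% = 86.16%


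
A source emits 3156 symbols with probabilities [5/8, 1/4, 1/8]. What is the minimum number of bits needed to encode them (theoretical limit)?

Entropy H = 1.2988 bits/symbol
Minimum bits = H × n = 1.2988 × 3156
= 4099.00 bits


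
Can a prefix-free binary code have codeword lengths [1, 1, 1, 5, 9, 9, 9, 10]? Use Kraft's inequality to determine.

Kraft inequality: Σ 2^(-l_i) ≤ 1 for prefix-free code
Calculating: 2^(-1) + 2^(-1) + 2^(-1) + 2^(-5) + 2^(-9) + 2^(-9) + 2^(-9) + 2^(-10)
= 0.5 + 0.5 + 0.5 + 0.03125 + 0.001953125 + 0.001953125 + 0.001953125 + 0.0009765625
= 1.5381
Since 1.5381 > 1, prefix-free code does not exist


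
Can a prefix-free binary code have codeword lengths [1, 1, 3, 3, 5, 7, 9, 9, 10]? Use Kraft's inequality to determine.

Kraft inequality: Σ 2^(-l_i) ≤ 1 for prefix-free code
Calculating: 2^(-1) + 2^(-1) + 2^(-3) + 2^(-3) + 2^(-5) + 2^(-7) + 2^(-9) + 2^(-9) + 2^(-10)
= 0.5 + 0.5 + 0.125 + 0.125 + 0.03125 + 0.0078125 + 0.001953125 + 0.001953125 + 0.0009765625
= 1.2939
Since 1.2939 > 1, prefix-free code does not exist


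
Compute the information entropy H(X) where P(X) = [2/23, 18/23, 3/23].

H(X) = -Σ p(x) log₂ p(x)
  -2/23 × log₂(2/23) = 0.3064
  -18/23 × log₂(18/23) = 0.2768
  -3/23 × log₂(3/23) = 0.3833
H(X) = 0.9665 bits


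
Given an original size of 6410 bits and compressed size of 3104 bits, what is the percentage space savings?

Space savings = (1 - Compressed/Original) × 100%
= (1 - 3104/6410) × 100%
= 51.58%


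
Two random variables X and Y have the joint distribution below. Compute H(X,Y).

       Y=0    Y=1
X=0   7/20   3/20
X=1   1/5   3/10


H(X,Y) = -Σ p(x,y) log₂ p(x,y)
  p(0,0)=7/20: -0.3500 × log₂(0.3500) = 0.5301
  p(0,1)=3/20: -0.1500 × log₂(0.1500) = 0.4105
  p(1,0)=1/5: -0.2000 × log₂(0.2000) = 0.4644
  p(1,1)=3/10: -0.3000 × log₂(0.3000) = 0.5211
H(X,Y) = 1.9261 bits


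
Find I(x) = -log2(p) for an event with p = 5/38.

Information content I(x) = -log₂(p(x))
I = -log₂(5/38) = -log₂(0.1316)
I = 2.9260 bits


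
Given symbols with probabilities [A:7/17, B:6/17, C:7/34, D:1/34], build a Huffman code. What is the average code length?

Huffman tree construction:
Combine smallest probabilities repeatedly
Resulting codes:
  A: 0 (length 1)
  B: 11 (length 2)
  C: 101 (length 3)
  D: 100 (length 3)
Average length = Σ p(s) × length(s) = 1.8235 bits


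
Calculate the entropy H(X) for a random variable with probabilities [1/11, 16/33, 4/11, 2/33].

H(X) = -Σ p(x) log₂ p(x)
  -1/11 × log₂(1/11) = 0.3145
  -16/33 × log₂(16/33) = 0.5064
  -4/11 × log₂(4/11) = 0.5307
  -2/33 × log₂(2/33) = 0.2451
H(X) = 1.5967 bits


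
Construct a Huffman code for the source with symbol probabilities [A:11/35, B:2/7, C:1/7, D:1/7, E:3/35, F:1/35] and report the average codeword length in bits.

Huffman tree construction:
Combine smallest probabilities repeatedly
Resulting codes:
  A: 11 (length 2)
  B: 10 (length 2)
  C: 011 (length 3)
  D: 00 (length 2)
  E: 0101 (length 4)
  F: 0100 (length 4)
Average length = Σ p(s) × length(s) = 2.3714 bits


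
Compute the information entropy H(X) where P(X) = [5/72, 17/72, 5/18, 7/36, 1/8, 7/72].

H(X) = -Σ p(x) log₂ p(x)
  -5/72 × log₂(5/72) = 0.2672
  -17/72 × log₂(17/72) = 0.4917
  -5/18 × log₂(5/18) = 0.5133
  -7/36 × log₂(7/36) = 0.4594
  -1/8 × log₂(1/8) = 0.3750
  -7/72 × log₂(7/72) = 0.3269
H(X) = 2.4336 bits


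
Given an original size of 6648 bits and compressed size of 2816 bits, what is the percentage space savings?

Space savings = (1 - Compressed/Original) × 100%
= (1 - 2816/6648) × 100%
= 57.64%


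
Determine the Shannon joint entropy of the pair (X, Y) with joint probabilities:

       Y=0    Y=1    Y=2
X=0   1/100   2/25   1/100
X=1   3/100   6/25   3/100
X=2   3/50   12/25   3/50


H(X,Y) = -Σ p(x,y) log₂ p(x,y)
  p(0,0)=1/100: -0.0100 × log₂(0.0100) = 0.0664
  p(0,1)=2/25: -0.0800 × log₂(0.0800) = 0.2915
  p(0,2)=1/100: -0.0100 × log₂(0.0100) = 0.0664
  p(1,0)=3/100: -0.0300 × log₂(0.0300) = 0.1518
  p(1,1)=6/25: -0.2400 × log₂(0.2400) = 0.4941
  p(1,2)=3/100: -0.0300 × log₂(0.0300) = 0.1518
  p(2,0)=3/50: -0.0600 × log₂(0.0600) = 0.2435
  p(2,1)=12/25: -0.4800 × log₂(0.4800) = 0.5083
  p(2,2)=3/50: -0.0600 × log₂(0.0600) = 0.2435
H(X,Y) = 2.2174 bits


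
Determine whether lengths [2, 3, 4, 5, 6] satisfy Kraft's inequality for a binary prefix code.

Kraft inequality: Σ 2^(-l_i) ≤ 1 for prefix-free code
Calculating: 2^(-2) + 2^(-3) + 2^(-4) + 2^(-5) + 2^(-6)
= 0.25 + 0.125 + 0.0625 + 0.03125 + 0.015625
= 0.4844
Since 0.4844 ≤ 1, prefix-free code exists


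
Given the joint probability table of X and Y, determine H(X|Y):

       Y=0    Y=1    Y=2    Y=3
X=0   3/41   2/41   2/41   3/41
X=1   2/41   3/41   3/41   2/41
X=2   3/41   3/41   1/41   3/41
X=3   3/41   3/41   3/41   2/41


H(X|Y) = Σ_y p(y) H(X|Y=y)
  p(Y=0) = 11/41, H(X|Y=0) = 1.9808
  p(Y=1) = 11/41, H(X|Y=1) = 1.9808
  p(Y=2) = 9/41, H(X|Y=2) = 1.8911
  p(Y=3) = 10/41, H(X|Y=3) = 1.9710
H(X|Y) = 0.2683×1.9808 + 0.2683×1.9808 + 0.2195×1.8911 + 0.2439×1.9710 = 1.9587 bits


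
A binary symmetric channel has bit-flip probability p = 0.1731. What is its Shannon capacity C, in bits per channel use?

For BSC with error probability p:
C = 1 - H(p) where H(p) is binary entropy
H(0.1731) = -0.1731 × log₂(0.1731) - 0.8269 × log₂(0.8269)
H(p) = 0.6647
C = 1 - 0.6647 = 0.3353 bits/use


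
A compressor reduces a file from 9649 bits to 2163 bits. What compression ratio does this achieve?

Compression ratio = Original / Compressed
= 9649 / 2163 = 4.46:1


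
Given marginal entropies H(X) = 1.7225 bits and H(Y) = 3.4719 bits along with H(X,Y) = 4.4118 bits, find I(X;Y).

I(X;Y) = H(X) + H(Y) - H(X,Y)
I(X;Y) = 1.7225 + 3.4719 - 4.4118 = 0.7826 bits


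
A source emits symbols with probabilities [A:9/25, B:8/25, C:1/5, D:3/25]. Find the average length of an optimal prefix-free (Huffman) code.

Huffman tree construction:
Combine smallest probabilities repeatedly
Resulting codes:
  A: 0 (length 1)
  B: 10 (length 2)
  C: 111 (length 3)
  D: 110 (length 3)
Average length = Σ p(s) × length(s) = 1.9600 bits


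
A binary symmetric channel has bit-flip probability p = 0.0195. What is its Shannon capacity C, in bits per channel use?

For BSC with error probability p:
C = 1 - H(p) where H(p) is binary entropy
H(0.0195) = -0.0195 × log₂(0.0195) - 0.9805 × log₂(0.9805)
H(p) = 0.1386
C = 1 - 0.1386 = 0.8614 bits/use


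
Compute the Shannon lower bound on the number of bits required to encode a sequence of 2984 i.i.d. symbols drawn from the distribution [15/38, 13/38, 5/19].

Entropy H = 1.5656 bits/symbol
Minimum bits = H × n = 1.5656 × 2984
= 4671.76 bits


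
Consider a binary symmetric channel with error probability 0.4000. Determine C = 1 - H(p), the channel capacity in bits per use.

For BSC with error probability p:
C = 1 - H(p) where H(p) is binary entropy
H(0.4000) = -0.4000 × log₂(0.4000) - 0.6000 × log₂(0.6000)
H(p) = 0.9710
C = 1 - 0.9710 = 0.0290 bits/use


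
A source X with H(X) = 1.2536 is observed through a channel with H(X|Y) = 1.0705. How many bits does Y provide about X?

I(X;Y) = H(X) - H(X|Y)
I(X;Y) = 1.2536 - 1.0705 = 0.1831 bits


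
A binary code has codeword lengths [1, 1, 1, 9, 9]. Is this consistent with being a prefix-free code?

Kraft inequality: Σ 2^(-l_i) ≤ 1 for prefix-free code
Calculating: 2^(-1) + 2^(-1) + 2^(-1) + 2^(-9) + 2^(-9)
= 0.5 + 0.5 + 0.5 + 0.001953125 + 0.001953125
= 1.5039
Since 1.5039 > 1, prefix-free code does not exist
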